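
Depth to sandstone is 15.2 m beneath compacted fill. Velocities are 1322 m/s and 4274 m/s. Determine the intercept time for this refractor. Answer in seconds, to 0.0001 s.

0.0219 s

tᵢ = 2h·√(V₂²−V₁²)/(V₁V₂).
√(V₂²−V₁²) = √(4274²−1322²) = 4064.4 m/s.
tᵢ = 2·15.2·4064.4/(1322·4274) = 0.02187 s.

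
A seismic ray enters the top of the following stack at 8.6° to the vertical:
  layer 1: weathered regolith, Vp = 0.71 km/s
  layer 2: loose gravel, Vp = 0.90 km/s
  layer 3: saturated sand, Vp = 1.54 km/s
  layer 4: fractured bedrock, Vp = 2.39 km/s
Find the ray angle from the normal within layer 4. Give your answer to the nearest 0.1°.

30.2°

Snell's law across each interface conserves sin θ / V, so sin θ_4 = V_4·sin θ₁/V₁.
sin θ_4 = 2.39 × sin 8.6° / 0.71 = 0.5034.
θ_4 = arcsin 0.5034 = 30.22°.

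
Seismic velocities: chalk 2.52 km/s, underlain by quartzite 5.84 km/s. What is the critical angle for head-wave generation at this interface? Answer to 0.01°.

25.56°

Critical incidence: sin θ_c = V₁/V₂ = 2.52/5.84 = 0.4315.
θ_c = arcsin 0.4315 = 25.56°.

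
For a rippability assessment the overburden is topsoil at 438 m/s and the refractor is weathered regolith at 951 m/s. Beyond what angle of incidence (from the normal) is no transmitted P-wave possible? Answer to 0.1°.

27.4°

At critical incidence the refracted ray runs along the interface (θ₂ = 90°), so sin θ_c = V₁/V₂.
θ_c = arcsin(438/951) = arcsin 0.4606 = 27.42°.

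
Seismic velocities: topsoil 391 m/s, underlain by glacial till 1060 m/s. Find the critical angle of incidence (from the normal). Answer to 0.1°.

Critical incidence: sin θ_c = V₁/V₂ = 391/1060 = 0.3689.
θ_c = arcsin 0.3689 = 21.65°.

21.6°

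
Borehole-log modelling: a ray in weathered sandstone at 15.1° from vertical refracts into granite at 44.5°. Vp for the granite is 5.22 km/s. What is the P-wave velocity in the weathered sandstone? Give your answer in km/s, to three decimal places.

Snell's law: sin 15.1°/V₁ = sin 44.5°/V₂.
V₁ = V₂·sin 15.1°/sin 44.5° = 5.22 × 0.3717 = 1.940 km/s.

1.940 km/s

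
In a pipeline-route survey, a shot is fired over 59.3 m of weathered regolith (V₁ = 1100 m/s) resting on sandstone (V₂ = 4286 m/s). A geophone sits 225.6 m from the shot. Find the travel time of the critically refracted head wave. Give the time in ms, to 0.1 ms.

θ_c = arcsin(V₁/V₂) = arcsin(1100/4286) = 14.87°, cos θ_c = 0.9665.
Intercept time tᵢ = 2h cos θ_c / V₁ = 2·59.3·0.9665/1100 = 0.10421 s.
t = x/V₂ + tᵢ = 225.6/4286 + 0.10421 = 0.15684 s.

156.8 ms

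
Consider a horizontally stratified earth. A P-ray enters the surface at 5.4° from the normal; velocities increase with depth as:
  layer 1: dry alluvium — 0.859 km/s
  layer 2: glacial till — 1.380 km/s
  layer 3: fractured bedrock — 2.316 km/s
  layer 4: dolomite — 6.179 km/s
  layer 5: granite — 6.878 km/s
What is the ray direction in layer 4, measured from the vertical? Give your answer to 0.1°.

42.6°

Ray parameter p = sin 5.4° / 0.859 = 1.0956e-01 s/km.
sin θ_4 = p·V_4 = 1.0956e-01 × 6.179 = 0.6769.
θ_4 = arcsin 0.6769 = 42.61°.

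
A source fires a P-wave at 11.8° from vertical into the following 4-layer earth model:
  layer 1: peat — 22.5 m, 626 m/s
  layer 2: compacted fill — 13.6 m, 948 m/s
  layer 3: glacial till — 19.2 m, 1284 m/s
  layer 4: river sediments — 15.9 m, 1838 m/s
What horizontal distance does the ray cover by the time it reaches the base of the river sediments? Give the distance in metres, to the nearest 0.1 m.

Apply Snell's law at each interface; in layer i the horizontal offset is hᵢ·tan θᵢ.
Layer 1: θ = 11.80°; offset = 22.5·tan 11.80° = 4.700 m.
Layer 2: sin θ = 948·sin 11.8°/626 = 0.3097, θ = 18.04°; offset = 13.6·tan 18.04° = 4.429 m.
Layer 3: sin θ = 1284·sin 11.8°/626 = 0.4194, θ = 24.80°; offset = 19.2·tan 24.80° = 8.871 m.
Layer 4: sin θ = 1838·sin 11.8°/626 = 0.6004, θ = 36.90°; offset = 15.9·tan 36.90° = 11.938 m.
Summing the layer offsets gives 29.940 m.

29.9 m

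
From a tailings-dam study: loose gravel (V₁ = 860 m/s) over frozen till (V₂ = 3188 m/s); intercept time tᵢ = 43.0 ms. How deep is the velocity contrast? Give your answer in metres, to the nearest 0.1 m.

h = tᵢ·V₁·V₂ / (2·√(V₂²−V₁²)).
√(V₂²−V₁²) = √(3188² − 860²) = 3069.8 m/s.
h = 0.043 s × 860 × 3188 / (2 × 3069.8) = 19.20 m.

19.2 m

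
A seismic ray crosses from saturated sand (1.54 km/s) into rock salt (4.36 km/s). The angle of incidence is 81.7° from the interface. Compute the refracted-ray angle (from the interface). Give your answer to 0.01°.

Angle from the normal: 90° − 81.7° = 8.3°.
Snell's law: sin θ₂ = (V₂/V₁)·sin θ₁ = (4.36/1.54)·sin 8.3° = 0.4087.
θ₂ = arcsin 0.4087 = 24.12° from the normal.
From the interface: 90° − 24.12° = 65.88°.

65.88°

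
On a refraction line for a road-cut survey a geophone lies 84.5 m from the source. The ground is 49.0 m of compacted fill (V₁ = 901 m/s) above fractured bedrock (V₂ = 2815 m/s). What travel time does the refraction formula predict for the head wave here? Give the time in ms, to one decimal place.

t = x/V₂ + 2h·√(V₂²−V₁²)/(V₁V₂).
√(V₂²−V₁²) = √(2815²−901²) = 2666.9 m/s; delay term = 2·49.0·2666.9/(901·2815) = 0.10305 s.
t = 84.5/2815 + 0.10305 = 0.13306 s.

133.1 ms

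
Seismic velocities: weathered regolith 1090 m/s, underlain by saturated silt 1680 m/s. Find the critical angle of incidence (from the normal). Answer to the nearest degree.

40°

At critical incidence the refracted ray runs along the interface (θ₂ = 90°), so sin θ_c = V₁/V₂.
θ_c = arcsin(1090/1680) = arcsin 0.6488 = 40.45°.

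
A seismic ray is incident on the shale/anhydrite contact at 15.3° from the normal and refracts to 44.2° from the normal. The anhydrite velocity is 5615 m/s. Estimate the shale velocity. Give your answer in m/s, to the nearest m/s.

sin 15.3° = 0.2639; sin 44.2° = 0.6972.
V₁ = V₂·(sin θ₁/sin θ₂) = 5615·(0.2639/0.6972) = 2125.25 m/s.

2125 m/s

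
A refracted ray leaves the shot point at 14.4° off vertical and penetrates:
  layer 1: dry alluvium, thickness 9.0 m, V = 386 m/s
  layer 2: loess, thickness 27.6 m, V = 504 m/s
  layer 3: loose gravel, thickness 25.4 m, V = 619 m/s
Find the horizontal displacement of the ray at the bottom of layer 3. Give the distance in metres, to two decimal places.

22.83 m

Ray parameter p = sin 14.4° / 386 m/s = 6.4427e-04 s/m.
Layer 1: θ = 14.40°; offset = 9.0·tan 14.40° = 2.3108 m.
Layer 2: sin θ = p·504 = 0.3247 → θ = 18.95°; offset = 27.6·tan 18.95° = 9.4756 m.
Layer 3: sin θ = p·619 = 0.3988 → θ = 23.50°; offset = 25.4·tan 23.50° = 11.0461 m.
Summing the layer offsets gives 22.8325 m.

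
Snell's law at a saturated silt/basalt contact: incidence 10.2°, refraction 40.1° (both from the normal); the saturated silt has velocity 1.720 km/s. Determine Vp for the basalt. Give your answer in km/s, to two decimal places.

sin 10.2° = 0.1771; sin 40.1° = 0.6441.
V₂ = V₁·(sin θ₂/sin θ₁) = 1.720·(0.6441/0.1771) = 6.26 km/s.

6.26 km/s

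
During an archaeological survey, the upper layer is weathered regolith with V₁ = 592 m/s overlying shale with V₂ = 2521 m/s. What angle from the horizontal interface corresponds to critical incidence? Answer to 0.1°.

Critical incidence: sin θ_c = V₁/V₂ = 592/2521 = 0.2348.
θ_c = arcsin 0.2348 = 13.58°.
Measured from the interface: 90° − 13.58° = 76.42°.

76.4°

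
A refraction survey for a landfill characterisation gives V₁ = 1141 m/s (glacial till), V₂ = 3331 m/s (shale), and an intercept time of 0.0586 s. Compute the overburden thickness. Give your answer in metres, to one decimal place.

35.6 m

h = tᵢ·V₁·V₂ / (2·√(V₂²−V₁²)).
√(V₂²−V₁²) = √(3331² − 1141²) = 3129.5 m/s.
h = 0.0586 s × 1141 × 3331 / (2 × 3129.5) = 35.58 m.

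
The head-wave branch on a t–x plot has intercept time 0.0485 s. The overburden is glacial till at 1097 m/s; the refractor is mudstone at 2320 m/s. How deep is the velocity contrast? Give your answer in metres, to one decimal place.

30.2 m

θ_c = arcsin(1097/2320) = 28.22°; cos θ_c = 0.8811.
tᵢ = 2h cos θ_c/V₁ ⇒ h = tᵢ·V₁/(2 cos θ_c) = 0.0485·1097/(2·0.8811) = 30.19 m.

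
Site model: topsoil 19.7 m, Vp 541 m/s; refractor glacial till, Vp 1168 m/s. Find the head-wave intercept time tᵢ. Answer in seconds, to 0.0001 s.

0.0645 s

tᵢ = 2h·√(V₂²−V₁²)/(V₁V₂).
√(V₂²−V₁²) = √(1168²−541²) = 1035.2 m/s.
tᵢ = 2·19.7·1035.2/(541·1168) = 0.06454 s.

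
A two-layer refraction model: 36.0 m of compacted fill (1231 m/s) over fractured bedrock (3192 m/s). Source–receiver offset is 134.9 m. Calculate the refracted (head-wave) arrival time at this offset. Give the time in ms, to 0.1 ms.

96.2 ms

t = x/V₂ + 2h·√(V₂²−V₁²)/(V₁V₂).
√(V₂²−V₁²) = √(3192²−1231²) = 2945.1 m/s; delay term = 2·36.0·2945.1/(1231·3192) = 0.05396 s.
t = 134.9/3192 + 0.05396 = 0.09623 s.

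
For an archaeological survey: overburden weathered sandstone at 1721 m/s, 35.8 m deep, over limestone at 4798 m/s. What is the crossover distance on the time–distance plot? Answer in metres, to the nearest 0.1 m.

104.2 m

θ_c = arcsin(1721/4798) = 21.02°, so cos θ_c = 0.9335 and tᵢ = 2h cos θ_c/V₁ = 0.0388 s.
At crossover x/V₁ = x/V₂ + tᵢ ⇒ x = tᵢ/(1/V₁ − 1/V₂) = 0.03884/(5.8106e-04 − 2.0842e-04) = 104.22 m.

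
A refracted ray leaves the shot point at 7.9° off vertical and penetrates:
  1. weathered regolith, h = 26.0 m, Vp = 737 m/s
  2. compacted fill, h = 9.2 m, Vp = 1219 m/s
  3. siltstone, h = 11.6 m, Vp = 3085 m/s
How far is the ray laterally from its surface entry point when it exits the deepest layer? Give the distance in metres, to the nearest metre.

p = sin θ₁/V₁ = sin 7.9°/737 = 1.8649e-04 s/m is conserved through the stack.
Layer 1: θ = 7.90°; offset = 26.0·tan 7.90° = 3.608 m.
Layer 2: sin θ = p·1219 = 0.2273 → θ = 13.14°; offset = 9.2·tan 13.14° = 2.148 m.
Layer 3: sin θ = p·3085 = 0.5753 → θ = 35.12°; offset = 11.6·tan 35.12° = 8.159 m.
Σ offsets = 13.915 m.

14 m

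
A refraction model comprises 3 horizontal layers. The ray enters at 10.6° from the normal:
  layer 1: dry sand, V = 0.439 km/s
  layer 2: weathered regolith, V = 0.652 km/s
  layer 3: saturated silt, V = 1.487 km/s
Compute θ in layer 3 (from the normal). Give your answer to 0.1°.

38.5°

Snell's law across each interface conserves sin θ / V, so sin θ_3 = V_3·sin θ₁/V₁.
sin θ_3 = 1.487 × sin 10.6° / 0.439 = 0.6231.
θ_3 = arcsin 0.6231 = 38.54°.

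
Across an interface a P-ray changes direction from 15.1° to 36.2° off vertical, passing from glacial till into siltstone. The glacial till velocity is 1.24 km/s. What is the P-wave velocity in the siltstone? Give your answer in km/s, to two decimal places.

sin 15.1° = 0.2605; sin 36.2° = 0.5906.
V₂ = V₁·(sin θ₂/sin θ₁) = 1.24·(0.5906/0.2605) = 2.81 km/s.

2.81 km/s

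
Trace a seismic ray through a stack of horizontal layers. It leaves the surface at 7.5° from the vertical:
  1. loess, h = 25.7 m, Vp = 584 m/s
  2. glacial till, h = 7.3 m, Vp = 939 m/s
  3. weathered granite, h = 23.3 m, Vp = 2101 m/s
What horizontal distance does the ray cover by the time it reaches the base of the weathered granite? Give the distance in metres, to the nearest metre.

17 m

p = sin θ₁/V₁ = sin 7.5°/584 = 2.2350e-04 s/m is conserved through the stack.
Layer 1: θ = 7.50°; offset = 25.7·tan 7.50° = 3.383 m.
Layer 2: sin θ = p·939 = 0.2099 → θ = 12.11°; offset = 7.3·tan 12.11° = 1.567 m.
Layer 3: sin θ = p·2101 = 0.4696 → θ = 28.01°; offset = 23.3·tan 28.01° = 12.393 m.
Σ offsets = 17.343 m.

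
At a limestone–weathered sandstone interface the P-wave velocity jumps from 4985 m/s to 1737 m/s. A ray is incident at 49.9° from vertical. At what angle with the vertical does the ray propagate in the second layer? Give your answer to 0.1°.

Snell's law: sin θ₂ = (V₂/V₁)·sin θ₁ = (1737/4985)·sin 49.9° = 0.2665.
θ₂ = sin⁻¹(0.2665) = 15.46° (from vertical).

15.5°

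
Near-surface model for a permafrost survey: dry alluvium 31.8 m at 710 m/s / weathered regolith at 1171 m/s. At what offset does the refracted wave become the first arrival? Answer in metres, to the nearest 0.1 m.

128.5 m

x_cross = 2h·√((V₂+V₁)/(V₂−V₁)).
(V₂+V₁)/(V₂−V₁) = (1171+710)/(1171−710) = 4.0803; √ = 2.0200.
x_cross = 2·31.8·2.0200 = 128.47 m.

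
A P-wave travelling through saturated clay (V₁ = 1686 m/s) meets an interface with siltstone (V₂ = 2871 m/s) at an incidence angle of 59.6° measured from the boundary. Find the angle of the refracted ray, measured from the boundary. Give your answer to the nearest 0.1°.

30.5°

Convert to the normal: θ₁ = 90° − 59.6° = 30.4°.
Snell's law: sin θ₂ = (V₂/V₁)·sin θ₁ = (2871/1686)·sin 30.4° = 0.8617.
θ₂ = arcsin 0.8617 = 59.51° from the normal.
From the interface: 90° − 59.51° = 30.49°.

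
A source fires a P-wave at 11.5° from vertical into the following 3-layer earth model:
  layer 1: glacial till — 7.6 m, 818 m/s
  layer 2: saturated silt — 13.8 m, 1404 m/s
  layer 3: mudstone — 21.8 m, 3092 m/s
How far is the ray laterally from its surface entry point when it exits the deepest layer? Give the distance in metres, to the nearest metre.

32 m

Ray parameter p = sin 11.5° / 818 m/s = 2.4373e-04 s/m.
Layer 1: θ = 11.50°; offset = 7.6·tan 11.50° = 1.546 m.
Layer 2: sin θ = p·1404 = 0.3422 → θ = 20.01°; offset = 13.8·tan 20.01° = 5.026 m.
Layer 3: sin θ = p·3092 = 0.7536 → θ = 48.90°; offset = 21.8·tan 48.90° = 24.993 m.
Summing the layer offsets gives 31.565 m.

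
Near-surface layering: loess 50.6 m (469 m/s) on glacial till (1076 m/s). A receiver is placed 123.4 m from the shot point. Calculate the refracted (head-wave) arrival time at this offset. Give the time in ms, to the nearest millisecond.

309 ms

θ_c = arcsin(V₁/V₂) = arcsin(469/1076) = 25.84°, cos θ_c = 0.9000.
Intercept time tᵢ = 2h cos θ_c / V₁ = 2·50.6·0.9000/469 = 0.19420 s.
t = x/V₂ + tᵢ = 123.4/1076 + 0.19420 = 0.30889 s.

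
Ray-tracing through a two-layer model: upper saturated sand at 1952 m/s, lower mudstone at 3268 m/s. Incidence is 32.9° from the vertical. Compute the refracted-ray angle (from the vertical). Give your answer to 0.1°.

sin θ₁/V₁ = sin θ₂/V₂ ⇒ sin θ₂ = 3268·sin 32.9°/1952 = 3268·0.5432/1952 = 0.9094.
θ₂ = sin⁻¹(0.9094) = 65.42° (from vertical).

65.4°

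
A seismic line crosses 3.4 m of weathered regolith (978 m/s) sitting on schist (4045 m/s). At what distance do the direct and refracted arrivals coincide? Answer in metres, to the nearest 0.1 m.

8.7 m

x_cross = 2h·√((V₂+V₁)/(V₂−V₁)).
(V₂+V₁)/(V₂−V₁) = (4045+978)/(4045−978) = 1.6378; √ = 1.2797.
x_cross = 2·3.4·1.2797 = 8.70 m.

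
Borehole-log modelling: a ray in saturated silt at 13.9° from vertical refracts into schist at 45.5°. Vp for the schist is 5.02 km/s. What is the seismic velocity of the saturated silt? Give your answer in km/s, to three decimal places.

sin 13.9° = 0.2402; sin 45.5° = 0.7133.
V₁ = V₂·(sin θ₁/sin θ₂) = 5.02·(0.2402/0.7133) = 1.691 km/s.

1.691 km/s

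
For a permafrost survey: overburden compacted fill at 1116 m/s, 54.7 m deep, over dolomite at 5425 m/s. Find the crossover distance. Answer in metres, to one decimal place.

134.8 m

x_cross = 2h·√((V₂+V₁)/(V₂−V₁)).
(V₂+V₁)/(V₂−V₁) = (5425+1116)/(5425−1116) = 1.5180; √ = 1.2321.
x_cross = 2·54.7·1.2321 = 134.79 m.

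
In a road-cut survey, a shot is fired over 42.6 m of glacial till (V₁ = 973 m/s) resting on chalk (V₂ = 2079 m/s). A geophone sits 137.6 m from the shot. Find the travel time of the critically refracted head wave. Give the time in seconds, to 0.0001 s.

0.1436 s

t = x/V₂ + 2h·√(V₂²−V₁²)/(V₁V₂).
√(V₂²−V₁²) = √(2079²−973²) = 1837.3 m/s; delay term = 2·42.6·1837.3/(973·2079) = 0.07738 s.
t = 137.6/2079 + 0.07738 = 0.14357 s.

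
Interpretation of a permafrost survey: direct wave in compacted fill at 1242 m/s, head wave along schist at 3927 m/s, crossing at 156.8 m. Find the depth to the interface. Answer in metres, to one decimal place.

h = (x_cross/2)·√((V₂−V₁)/(V₂+V₁)).
(V₂−V₁)/(V₂+V₁) = (3927−1242)/(3927+1242) = 0.5194; √ = 0.7207.
h = (156.8/2)·0.7207 = 56.50 m.

56.5 m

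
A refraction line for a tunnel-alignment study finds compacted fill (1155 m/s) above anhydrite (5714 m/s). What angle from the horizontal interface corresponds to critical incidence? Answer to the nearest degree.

78°

Critical incidence: sin θ_c = V₁/V₂ = 1155/5714 = 0.2021.
θ_c = arcsin 0.2021 = 11.66°.
Measured from the interface: 90° − 11.66° = 78.34°.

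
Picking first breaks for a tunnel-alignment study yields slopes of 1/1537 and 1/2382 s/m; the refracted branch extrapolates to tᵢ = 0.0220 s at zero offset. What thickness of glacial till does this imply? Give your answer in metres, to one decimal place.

h = tᵢ·V₁·V₂ / (2·√(V₂²−V₁²)).
√(V₂²−V₁²) = √(2382² − 1537²) = 1819.8 m/s.
h = 0.022 s × 1537 × 2382 / (2 × 1819.8) = 22.13 m.

22.1 m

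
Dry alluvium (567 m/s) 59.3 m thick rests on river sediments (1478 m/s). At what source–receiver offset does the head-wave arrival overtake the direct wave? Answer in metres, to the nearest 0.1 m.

177.7 m

x_cross = 2h·√((V₂+V₁)/(V₂−V₁)).
(V₂+V₁)/(V₂−V₁) = (1478+567)/(1478−567) = 2.2448; √ = 1.4983.
x_cross = 2·59.3·1.4983 = 177.69 m.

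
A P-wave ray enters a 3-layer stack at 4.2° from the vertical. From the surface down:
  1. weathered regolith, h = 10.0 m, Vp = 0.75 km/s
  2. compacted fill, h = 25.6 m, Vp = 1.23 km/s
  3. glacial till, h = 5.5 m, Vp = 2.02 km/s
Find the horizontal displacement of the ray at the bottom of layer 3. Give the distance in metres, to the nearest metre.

5 m

p = sin θ₁/V₁ = sin 4.2°/0.75 = 9.7651e-02 s/km is conserved through the stack.
Layer 1: θ = 4.20°; offset = 10.0·tan 4.20° = 0.734 m.
Layer 2: sin θ = p·1.23 = 0.1201 → θ = 6.90°; offset = 25.6·tan 6.90° = 3.097 m.
Layer 3: sin θ = p·2.02 = 0.1973 → θ = 11.38°; offset = 5.5·tan 11.38° = 1.107 m.
Summing the layer offsets gives 4.938 m.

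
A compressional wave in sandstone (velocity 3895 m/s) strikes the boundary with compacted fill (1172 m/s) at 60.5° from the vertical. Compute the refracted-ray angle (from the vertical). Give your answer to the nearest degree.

15°

sin θ₁/V₁ = sin θ₂/V₂ ⇒ sin θ₂ = 1172·sin 60.5°/3895 = 1172·0.8704/3895 = 0.2619.
θ₂ = arcsin 0.2619 = 15.18° from the normal.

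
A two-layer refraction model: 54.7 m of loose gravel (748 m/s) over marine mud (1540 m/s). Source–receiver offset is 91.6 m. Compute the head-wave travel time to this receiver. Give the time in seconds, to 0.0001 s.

t = x/V₂ + 2h·√(V₂²−V₁²)/(V₁V₂).
√(V₂²−V₁²) = √(1540²−748²) = 1346.1 m/s; delay term = 2·54.7·1346.1/(748·1540) = 0.12785 s.
t = 91.6/1540 + 0.12785 = 0.18733 s.

0.1873 s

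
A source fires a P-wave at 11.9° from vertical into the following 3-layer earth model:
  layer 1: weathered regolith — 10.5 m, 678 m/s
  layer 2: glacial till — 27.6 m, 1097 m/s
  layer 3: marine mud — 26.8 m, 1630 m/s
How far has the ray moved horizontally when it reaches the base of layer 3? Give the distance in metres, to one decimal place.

27.3 m

Apply Snell's law at each interface; in layer i the horizontal offset is hᵢ·tan θᵢ.
Layer 1: θ = 11.90°; offset = 10.5·tan 11.90° = 2.213 m.
Layer 2: sin θ = 1097·sin 11.9°/678 = 0.3336, θ = 19.49°; offset = 27.6·tan 19.49° = 9.768 m.
Layer 3: sin θ = 1630·sin 11.9°/678 = 0.4957, θ = 29.72°; offset = 26.8·tan 29.72° = 15.298 m.
Total horizontal offset = 27.279 m.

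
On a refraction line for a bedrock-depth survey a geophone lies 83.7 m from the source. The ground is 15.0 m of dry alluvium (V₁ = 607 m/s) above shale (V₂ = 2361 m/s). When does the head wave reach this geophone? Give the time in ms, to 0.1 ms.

θ_c = arcsin(V₁/V₂) = arcsin(607/2361) = 14.90°, cos θ_c = 0.9664.
Intercept time tᵢ = 2h cos θ_c / V₁ = 2·15.0·0.9664/607 = 0.04776 s.
t = x/V₂ + tᵢ = 83.7/2361 + 0.04776 = 0.08321 s.

83.2 ms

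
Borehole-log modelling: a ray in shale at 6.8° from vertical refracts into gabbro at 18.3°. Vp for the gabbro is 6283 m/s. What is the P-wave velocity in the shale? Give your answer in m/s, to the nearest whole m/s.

2369 m/s

Snell's law: sin 6.8°/V₁ = sin 18.3°/V₂.
V₁ = V₂·sin 6.8°/sin 18.3° = 6283 × 0.3771 = 2369.27 m/s.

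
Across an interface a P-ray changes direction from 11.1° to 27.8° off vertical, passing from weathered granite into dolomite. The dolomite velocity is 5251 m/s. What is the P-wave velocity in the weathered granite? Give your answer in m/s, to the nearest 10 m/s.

Snell's law: sin 11.1°/V₁ = sin 27.8°/V₂.
V₁ = V₂·sin 11.1°/sin 27.8° = 5251 × 0.4128 = 2167.59 m/s.

2170 m/s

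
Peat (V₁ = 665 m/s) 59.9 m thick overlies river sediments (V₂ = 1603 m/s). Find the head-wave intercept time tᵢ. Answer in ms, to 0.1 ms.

163.9 ms

θ_c = arcsin(V₁/V₂) = arcsin(665/1603) = 24.51°; cos θ_c = 0.9099.
tᵢ = 2h·cos θ_c / V₁ = 2·59.9·0.9099 / 665 = 0.16392 s.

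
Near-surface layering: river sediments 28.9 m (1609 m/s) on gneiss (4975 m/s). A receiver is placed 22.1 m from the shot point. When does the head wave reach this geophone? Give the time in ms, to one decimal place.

t = x/V₂ + 2h·√(V₂²−V₁²)/(V₁V₂).
√(V₂²−V₁²) = √(4975²−1609²) = 4707.6 m/s; delay term = 2·28.9·4707.6/(1609·4975) = 0.03399 s.
t = 22.1/4975 + 0.03399 = 0.03843 s.

38.4 ms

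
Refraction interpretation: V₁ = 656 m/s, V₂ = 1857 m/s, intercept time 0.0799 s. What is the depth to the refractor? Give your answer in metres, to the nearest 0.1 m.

θ_c = arcsin(656/1857) = 20.69°; cos θ_c = 0.9355.
tᵢ = 2h cos θ_c/V₁ ⇒ h = tᵢ·V₁/(2 cos θ_c) = 0.0799·656/(2·0.9355) = 28.01 m.

28.0 m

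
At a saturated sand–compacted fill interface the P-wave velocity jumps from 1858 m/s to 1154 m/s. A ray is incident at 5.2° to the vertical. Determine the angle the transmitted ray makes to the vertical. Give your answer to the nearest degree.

3°

Snell's law: sin θ₂ = (V₂/V₁)·sin θ₁ = (1154/1858)·sin 5.2° = 0.0563.
θ₂ = sin⁻¹(0.0563) = 3.23° (from vertical).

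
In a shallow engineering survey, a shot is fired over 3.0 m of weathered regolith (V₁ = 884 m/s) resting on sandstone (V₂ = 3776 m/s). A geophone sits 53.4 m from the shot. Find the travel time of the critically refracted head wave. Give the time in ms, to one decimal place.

t = x/V₂ + 2h·√(V₂²−V₁²)/(V₁V₂).
√(V₂²−V₁²) = √(3776²−884²) = 3671.1 m/s; delay term = 2·3.0·3671.1/(884·3776) = 0.00660 s.
t = 53.4/3776 + 0.00660 = 0.02074 s.

20.7 ms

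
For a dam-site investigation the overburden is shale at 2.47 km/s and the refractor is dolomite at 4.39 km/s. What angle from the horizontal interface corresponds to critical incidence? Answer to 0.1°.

55.8°

At critical incidence the refracted ray runs along the interface (θ₂ = 90°), so sin θ_c = V₁/V₂.
θ_c = arcsin(2.47/4.39) = arcsin 0.5626 = 34.24°.
Measured from the interface: 90° − 34.24° = 55.76°.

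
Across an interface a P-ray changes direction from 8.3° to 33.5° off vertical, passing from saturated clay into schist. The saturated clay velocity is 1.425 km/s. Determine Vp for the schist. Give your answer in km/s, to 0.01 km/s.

5.45 km/s

sin 8.3° = 0.1444; sin 33.5° = 0.5519.
V₂ = V₁·(sin θ₂/sin θ₁) = 1.425·(0.5519/0.1444) = 5.45 km/s.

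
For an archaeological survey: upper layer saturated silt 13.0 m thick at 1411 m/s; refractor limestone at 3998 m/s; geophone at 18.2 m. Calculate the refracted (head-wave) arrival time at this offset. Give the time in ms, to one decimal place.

t = x/V₂ + 2h·√(V₂²−V₁²)/(V₁V₂).
√(V₂²−V₁²) = √(3998²−1411²) = 3740.7 m/s; delay term = 2·13.0·3740.7/(1411·3998) = 0.01724 s.
t = 18.2/3998 + 0.01724 = 0.02179 s.

21.8 ms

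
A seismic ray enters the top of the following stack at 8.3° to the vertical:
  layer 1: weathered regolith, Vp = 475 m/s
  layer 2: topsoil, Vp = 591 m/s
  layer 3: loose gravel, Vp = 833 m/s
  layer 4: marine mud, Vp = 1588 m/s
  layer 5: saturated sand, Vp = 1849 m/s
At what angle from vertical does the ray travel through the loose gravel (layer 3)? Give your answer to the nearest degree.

15°

Ray parameter p = sin 8.3° / 475 = 3.0391e-04 s/m.
sin θ_3 = p·V_3 = 3.0391e-04 × 833 = 0.2532.
θ_3 = 14.66° from the vertical.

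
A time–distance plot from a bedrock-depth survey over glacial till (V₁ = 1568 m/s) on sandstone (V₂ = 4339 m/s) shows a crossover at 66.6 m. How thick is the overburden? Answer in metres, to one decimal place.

22.8 m

h = (x_cross/2)·√((V₂−V₁)/(V₂+V₁)).
(V₂−V₁)/(V₂+V₁) = (4339−1568)/(4339+1568) = 0.4691; √ = 0.6849.
h = (66.6/2)·0.6849 = 22.81 m.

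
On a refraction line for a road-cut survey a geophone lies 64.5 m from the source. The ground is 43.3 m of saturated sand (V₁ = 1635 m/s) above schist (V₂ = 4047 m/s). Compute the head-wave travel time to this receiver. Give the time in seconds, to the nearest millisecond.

0.064 s

t = x/V₂ + 2h·√(V₂²−V₁²)/(V₁V₂).
√(V₂²−V₁²) = √(4047²−1635²) = 3702.0 m/s; delay term = 2·43.3·3702.0/(1635·4047) = 0.04845 s.
t = 64.5/4047 + 0.04845 = 0.06439 s.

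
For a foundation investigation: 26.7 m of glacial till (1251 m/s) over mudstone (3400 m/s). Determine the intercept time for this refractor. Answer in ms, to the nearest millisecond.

40 ms

θ_c = arcsin(V₁/V₂) = arcsin(1251/3400) = 21.59°; cos θ_c = 0.9298.
tᵢ = 2h·cos θ_c / V₁ = 2·26.7·0.9298 / 1251 = 0.03969 s.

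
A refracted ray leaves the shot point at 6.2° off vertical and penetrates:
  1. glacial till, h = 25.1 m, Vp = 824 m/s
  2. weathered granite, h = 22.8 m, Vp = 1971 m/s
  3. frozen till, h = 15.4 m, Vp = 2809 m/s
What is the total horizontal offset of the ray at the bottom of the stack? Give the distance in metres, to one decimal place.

14.9 m

Ray parameter p = sin 6.2° / 824 m/s = 1.3107e-04 s/m.
Layer 1: θ = 6.20°; offset = 25.1·tan 6.20° = 2.727 m.
Layer 2: sin θ = p·1971 = 0.2583 → θ = 14.97°; offset = 22.8·tan 14.97° = 6.097 m.
Layer 3: sin θ = p·2809 = 0.3682 → θ = 21.60°; offset = 15.4·tan 21.60° = 6.098 m.
Total horizontal offset = 14.922 m.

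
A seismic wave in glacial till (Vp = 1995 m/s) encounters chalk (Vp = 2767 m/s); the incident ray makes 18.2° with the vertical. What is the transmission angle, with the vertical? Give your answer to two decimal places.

Snell's law: sin θ₂ = (V₂/V₁)·sin θ₁ = (2767/1995)·sin 18.2° = 0.4332.
θ₂ = arcsin 0.4332 = 25.67° from the normal.

25.67°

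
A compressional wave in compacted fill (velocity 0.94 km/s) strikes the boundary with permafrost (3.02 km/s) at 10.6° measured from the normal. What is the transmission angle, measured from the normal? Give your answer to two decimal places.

36.23°

Snell's law: sin θ₂ = (V₂/V₁)·sin θ₁ = (3.02/0.94)·sin 10.6° = 0.5910.
θ₂ = arcsin 0.5910 = 36.23° from the normal.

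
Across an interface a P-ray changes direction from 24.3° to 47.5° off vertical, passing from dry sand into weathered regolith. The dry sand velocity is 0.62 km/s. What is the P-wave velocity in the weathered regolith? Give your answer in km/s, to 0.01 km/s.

1.11 km/s

sin 24.3° = 0.4115; sin 47.5° = 0.7373.
V₂ = V₁·(sin θ₂/sin θ₁) = 0.62·(0.7373/0.4115) = 1.11 km/s.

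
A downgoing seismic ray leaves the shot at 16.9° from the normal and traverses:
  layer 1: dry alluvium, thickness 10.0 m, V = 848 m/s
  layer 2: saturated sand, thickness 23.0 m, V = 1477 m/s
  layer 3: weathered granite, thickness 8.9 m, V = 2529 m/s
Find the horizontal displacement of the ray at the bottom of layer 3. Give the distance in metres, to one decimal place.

32.0 m

Ray parameter p = sin 16.9° / 848 m/s = 3.4281e-04 s/m.
Layer 1: θ = 16.90°; offset = 10.0·tan 16.90° = 3.038 m.
Layer 2: sin θ = p·1477 = 0.5063 → θ = 30.42°; offset = 23.0·tan 30.42° = 13.505 m.
Layer 3: sin θ = p·2529 = 0.8670 → θ = 60.11°; offset = 8.9·tan 60.11° = 15.482 m.
Total horizontal offset = 32.025 m.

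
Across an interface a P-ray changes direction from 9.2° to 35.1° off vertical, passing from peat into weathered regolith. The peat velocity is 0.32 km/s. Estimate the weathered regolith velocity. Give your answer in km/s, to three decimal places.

sin 9.2° = 0.1599; sin 35.1° = 0.5750.
V₂ = V₁·(sin θ₂/sin θ₁) = 0.32·(0.5750/0.1599) = 1.151 km/s.

1.151 km/s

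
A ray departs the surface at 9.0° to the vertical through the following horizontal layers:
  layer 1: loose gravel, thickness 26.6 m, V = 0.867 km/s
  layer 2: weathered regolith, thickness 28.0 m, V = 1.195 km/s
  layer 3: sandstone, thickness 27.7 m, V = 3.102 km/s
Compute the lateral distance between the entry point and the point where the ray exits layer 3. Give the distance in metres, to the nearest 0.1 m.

29.1 m

Apply Snell's law at each interface; in layer i the horizontal offset is hᵢ·tan θᵢ.
Layer 1: θ = 9.00°; offset = 26.6·tan 9.00° = 4.213 m.
Layer 2: sin θ = 1.195·sin 9.0°/0.867 = 0.2156, θ = 12.45°; offset = 28.0·tan 12.45° = 6.183 m.
Layer 3: sin θ = 3.102·sin 9.0°/0.867 = 0.5597, θ = 34.04°; offset = 27.7·tan 34.04° = 18.709 m.
Summing the layer offsets gives 29.104 m.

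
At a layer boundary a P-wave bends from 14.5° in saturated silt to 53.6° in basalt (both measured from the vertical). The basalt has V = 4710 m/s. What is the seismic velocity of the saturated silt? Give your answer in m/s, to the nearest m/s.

sin 14.5° = 0.2504; sin 53.6° = 0.8049.
V₁ = V₂·(sin θ₁/sin θ₂) = 4710·(0.2504/0.8049) = 1465.15 m/s.

1465 m/s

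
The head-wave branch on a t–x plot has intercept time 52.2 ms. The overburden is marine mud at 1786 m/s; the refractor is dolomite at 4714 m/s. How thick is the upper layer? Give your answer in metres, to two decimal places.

50.37 m

h = tᵢ·V₁·V₂ / (2·√(V₂²−V₁²)).
√(V₂²−V₁²) = √(4714² − 1786²) = 4362.6 m/s.
h = 0.0522 s × 1786 × 4714 / (2 × 4362.6) = 50.37 m.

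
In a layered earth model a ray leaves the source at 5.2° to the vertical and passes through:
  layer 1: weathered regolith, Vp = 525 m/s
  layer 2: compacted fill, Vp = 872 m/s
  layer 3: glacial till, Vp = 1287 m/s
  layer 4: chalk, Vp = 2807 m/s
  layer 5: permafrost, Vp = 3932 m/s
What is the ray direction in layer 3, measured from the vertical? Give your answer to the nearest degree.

13°

Snell's law across each interface conserves sin θ / V, so sin θ_3 = V_3·sin θ₁/V₁.
sin θ_3 = 1287 × sin 5.2° / 525 = 0.2222.
θ_3 = arcsin 0.2222 = 12.84°.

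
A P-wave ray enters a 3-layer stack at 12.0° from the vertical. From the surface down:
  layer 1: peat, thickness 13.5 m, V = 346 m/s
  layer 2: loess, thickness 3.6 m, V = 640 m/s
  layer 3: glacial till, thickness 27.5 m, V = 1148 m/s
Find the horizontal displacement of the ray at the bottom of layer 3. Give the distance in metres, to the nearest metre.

Apply Snell's law at each interface; in layer i the horizontal offset is hᵢ·tan θᵢ.
Layer 1: θ = 12.00°; offset = 13.5·tan 12.00° = 2.870 m.
Layer 2: sin θ = 640·sin 12.0°/346 = 0.3846, θ = 22.62°; offset = 3.6·tan 22.62° = 1.500 m.
Layer 3: sin θ = 1148·sin 12.0°/346 = 0.6898, θ = 43.62°; offset = 27.5·tan 43.62° = 26.203 m.
Total horizontal offset = 30.573 m.

31 m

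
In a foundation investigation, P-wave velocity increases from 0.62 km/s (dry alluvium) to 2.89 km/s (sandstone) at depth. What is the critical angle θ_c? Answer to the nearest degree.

12°

At critical incidence the refracted ray runs along the interface (θ₂ = 90°), so sin θ_c = V₁/V₂.
θ_c = arcsin(0.62/2.89) = arcsin 0.2145 = 12.39°.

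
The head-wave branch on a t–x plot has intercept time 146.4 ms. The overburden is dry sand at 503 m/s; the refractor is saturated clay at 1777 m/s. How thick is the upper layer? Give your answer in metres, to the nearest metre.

38 m

θ_c = arcsin(503/1777) = 16.44°; cos θ_c = 0.9591.
tᵢ = 2h cos θ_c/V₁ ⇒ h = tᵢ·V₁/(2 cos θ_c) = 0.1464·503/(2·0.9591) = 38.39 m.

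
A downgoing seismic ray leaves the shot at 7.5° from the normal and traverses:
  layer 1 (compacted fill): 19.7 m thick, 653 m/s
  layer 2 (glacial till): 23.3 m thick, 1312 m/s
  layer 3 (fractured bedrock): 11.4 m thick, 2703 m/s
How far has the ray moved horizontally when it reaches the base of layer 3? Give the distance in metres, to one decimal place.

16.2 m

Apply Snell's law at each interface; in layer i the horizontal offset is hᵢ·tan θᵢ.
Layer 1: θ = 7.50°; offset = 19.7·tan 7.50° = 2.594 m.
Layer 2: sin θ = 1312·sin 7.5°/653 = 0.2623, θ = 15.20°; offset = 23.3·tan 15.20° = 6.332 m.
Layer 3: sin θ = 2703·sin 7.5°/653 = 0.5403, θ = 32.70°; offset = 11.4·tan 32.70° = 7.320 m.
Summing the layer offsets gives 16.245 m.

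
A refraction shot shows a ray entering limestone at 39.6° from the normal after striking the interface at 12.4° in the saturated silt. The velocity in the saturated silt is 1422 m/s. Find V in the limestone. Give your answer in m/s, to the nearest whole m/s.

sin 12.4° = 0.2147; sin 39.6° = 0.6374.
V₂ = V₁·(sin θ₂/sin θ₁) = 1422·(0.6374/0.2147) = 4221.09 m/s.

4221 m/s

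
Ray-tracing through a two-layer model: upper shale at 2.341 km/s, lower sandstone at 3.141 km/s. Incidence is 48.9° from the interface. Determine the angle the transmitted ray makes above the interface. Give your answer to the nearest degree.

Convert to the normal: θ₁ = 90° − 48.9° = 41.1°.
sin θ₁/V₁ = sin θ₂/V₂ ⇒ sin θ₂ = 3.141·sin 41.1°/2.341 = 3.141·0.6574/2.341 = 0.8820.
θ₂ = sin⁻¹(0.8820) = 61.89° (from vertical).
From the interface: 90° − 61.89° = 28.11°.

28°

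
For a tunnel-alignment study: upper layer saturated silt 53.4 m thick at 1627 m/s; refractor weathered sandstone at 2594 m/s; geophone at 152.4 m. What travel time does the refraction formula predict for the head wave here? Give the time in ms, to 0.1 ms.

θ_c = arcsin(V₁/V₂) = arcsin(1627/2594) = 38.85°, cos θ_c = 0.7788.
Intercept time tᵢ = 2h cos θ_c / V₁ = 2·53.4·0.7788/1627 = 0.05113 s.
t = x/V₂ + tᵢ = 152.4/2594 + 0.05113 = 0.10988 s.

109.9 ms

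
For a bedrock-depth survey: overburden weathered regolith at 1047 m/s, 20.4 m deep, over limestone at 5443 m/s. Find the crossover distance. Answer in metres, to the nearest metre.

θ_c = arcsin(1047/5443) = 11.09°, so cos θ_c = 0.9813 and tᵢ = 2h cos θ_c/V₁ = 0.0382 s.
At crossover x/V₁ = x/V₂ + tᵢ ⇒ x = tᵢ/(1/V₁ − 1/V₂) = 0.03824/(9.5511e-04 − 1.8372e-04) = 49.57 m.

50 m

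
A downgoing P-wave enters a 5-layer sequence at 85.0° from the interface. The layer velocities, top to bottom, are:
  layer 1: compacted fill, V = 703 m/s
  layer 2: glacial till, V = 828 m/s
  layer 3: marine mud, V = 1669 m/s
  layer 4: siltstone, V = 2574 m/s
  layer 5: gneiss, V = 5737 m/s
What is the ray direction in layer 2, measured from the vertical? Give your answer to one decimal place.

5.9°

From the normal: θ₁ = 90° − 85.0° = 5.0°.
Snell's law across each interface conserves sin θ / V, so sin θ_2 = V_2·sin θ₁/V₁.
sin θ_2 = 828 × sin 5.0° / 703 = 0.1027.
θ_2 = arcsin 0.1027 = 5.89°.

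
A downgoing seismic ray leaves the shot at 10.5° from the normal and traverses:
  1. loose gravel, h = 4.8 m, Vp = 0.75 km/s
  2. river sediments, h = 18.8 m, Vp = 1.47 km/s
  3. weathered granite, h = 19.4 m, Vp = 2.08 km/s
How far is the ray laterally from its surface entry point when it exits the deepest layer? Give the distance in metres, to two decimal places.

Ray parameter p = sin 10.5° / 0.75 km/s = 2.4298e-01 s/km.
Layer 1: θ = 10.50°; offset = 4.8·tan 10.50° = 0.8896 m.
Layer 2: sin θ = p·1.47 = 0.3572 → θ = 20.93°; offset = 18.8·tan 20.93° = 7.1893 m.
Layer 3: sin θ = p·2.08 = 0.5054 → θ = 30.36°; offset = 19.4·tan 30.36° = 11.3628 m.
Σ offsets = 19.4416 m.

19.44 m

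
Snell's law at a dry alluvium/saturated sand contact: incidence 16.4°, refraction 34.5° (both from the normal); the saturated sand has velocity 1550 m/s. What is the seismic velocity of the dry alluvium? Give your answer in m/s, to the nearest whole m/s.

Snell's law: sin 16.4°/V₁ = sin 34.5°/V₂.
V₁ = V₂·sin 16.4°/sin 34.5° = 1550 × 0.4985 = 772.64 m/s.

773 m/s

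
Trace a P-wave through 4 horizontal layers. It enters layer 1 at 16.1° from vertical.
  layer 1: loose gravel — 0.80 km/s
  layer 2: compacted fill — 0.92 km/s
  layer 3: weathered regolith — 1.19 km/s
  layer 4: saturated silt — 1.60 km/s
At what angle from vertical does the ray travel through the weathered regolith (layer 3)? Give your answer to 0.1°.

Ray parameter p = sin 16.1° / 0.80 = 3.4664e-01 s/km.
sin θ_3 = p·V_3 = 3.4664e-01 × 1.19 = 0.4125.
θ_3 = 24.36° from the vertical.

24.4°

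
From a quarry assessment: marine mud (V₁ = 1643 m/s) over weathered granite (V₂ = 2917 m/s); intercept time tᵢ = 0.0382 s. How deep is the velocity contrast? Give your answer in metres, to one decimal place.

θ_c = arcsin(1643/2917) = 34.28°; cos θ_c = 0.8263.
tᵢ = 2h cos θ_c/V₁ ⇒ h = tᵢ·V₁/(2 cos θ_c) = 0.0382·1643/(2·0.8263) = 37.98 m.

38.0 m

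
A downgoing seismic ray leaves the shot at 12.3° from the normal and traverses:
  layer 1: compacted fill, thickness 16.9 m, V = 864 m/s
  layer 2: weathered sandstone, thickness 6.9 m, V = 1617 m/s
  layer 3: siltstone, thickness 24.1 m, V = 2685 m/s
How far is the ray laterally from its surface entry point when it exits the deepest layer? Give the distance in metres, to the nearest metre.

Apply Snell's law at each interface; in layer i the horizontal offset is hᵢ·tan θᵢ.
Layer 1: θ = 12.30°; offset = 16.9·tan 12.30° = 3.685 m.
Layer 2: sin θ = 1617·sin 12.3°/864 = 0.3987, θ = 23.50°; offset = 6.9·tan 23.50° = 3.000 m.
Layer 3: sin θ = 2685·sin 12.3°/864 = 0.6620, θ = 41.45°; offset = 24.1·tan 41.45° = 21.288 m.
Σ offsets = 27.972 m.

28 m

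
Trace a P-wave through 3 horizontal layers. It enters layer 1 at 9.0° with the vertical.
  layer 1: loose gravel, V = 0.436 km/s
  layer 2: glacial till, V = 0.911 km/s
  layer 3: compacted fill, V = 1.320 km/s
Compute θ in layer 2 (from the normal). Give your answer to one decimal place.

Ray parameter p = sin 9.0° / 0.436 = 3.5879e-01 s/km.
sin θ_2 = p·V_2 = 3.5879e-01 × 0.911 = 0.3269.
θ_2 = arcsin 0.3269 = 19.08°.

19.1°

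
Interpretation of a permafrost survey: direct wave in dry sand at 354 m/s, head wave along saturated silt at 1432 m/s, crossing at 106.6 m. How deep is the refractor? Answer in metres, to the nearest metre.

41 m

x_cross = 2h·√((V₂+V₁)/(V₂−V₁)) → h = x_cross / (2·√((V₂+V₁)/(V₂−V₁))).
√((V₂+V₁)/(V₂−V₁)) = √((1432+354)/(1432−354)) = 1.2872.
h = 106.6 / (2·1.2872) = 41.41 m.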